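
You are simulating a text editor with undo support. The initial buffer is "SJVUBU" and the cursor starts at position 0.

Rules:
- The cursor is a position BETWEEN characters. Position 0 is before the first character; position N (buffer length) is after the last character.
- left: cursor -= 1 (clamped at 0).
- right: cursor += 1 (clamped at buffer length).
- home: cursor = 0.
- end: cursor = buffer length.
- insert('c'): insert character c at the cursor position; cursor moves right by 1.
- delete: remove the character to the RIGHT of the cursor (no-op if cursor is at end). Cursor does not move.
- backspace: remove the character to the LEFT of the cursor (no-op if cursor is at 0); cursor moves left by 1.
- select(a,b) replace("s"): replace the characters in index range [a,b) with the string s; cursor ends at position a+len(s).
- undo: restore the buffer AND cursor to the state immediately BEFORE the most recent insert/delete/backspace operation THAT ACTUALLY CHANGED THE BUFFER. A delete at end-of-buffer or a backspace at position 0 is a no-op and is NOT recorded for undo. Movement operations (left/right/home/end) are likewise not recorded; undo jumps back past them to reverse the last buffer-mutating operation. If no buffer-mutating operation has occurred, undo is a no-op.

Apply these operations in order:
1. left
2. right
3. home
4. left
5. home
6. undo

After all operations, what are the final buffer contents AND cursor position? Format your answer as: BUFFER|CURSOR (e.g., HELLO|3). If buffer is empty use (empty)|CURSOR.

After op 1 (left): buf='SJVUBU' cursor=0
After op 2 (right): buf='SJVUBU' cursor=1
After op 3 (home): buf='SJVUBU' cursor=0
After op 4 (left): buf='SJVUBU' cursor=0
After op 5 (home): buf='SJVUBU' cursor=0
After op 6 (undo): buf='SJVUBU' cursor=0

Answer: SJVUBU|0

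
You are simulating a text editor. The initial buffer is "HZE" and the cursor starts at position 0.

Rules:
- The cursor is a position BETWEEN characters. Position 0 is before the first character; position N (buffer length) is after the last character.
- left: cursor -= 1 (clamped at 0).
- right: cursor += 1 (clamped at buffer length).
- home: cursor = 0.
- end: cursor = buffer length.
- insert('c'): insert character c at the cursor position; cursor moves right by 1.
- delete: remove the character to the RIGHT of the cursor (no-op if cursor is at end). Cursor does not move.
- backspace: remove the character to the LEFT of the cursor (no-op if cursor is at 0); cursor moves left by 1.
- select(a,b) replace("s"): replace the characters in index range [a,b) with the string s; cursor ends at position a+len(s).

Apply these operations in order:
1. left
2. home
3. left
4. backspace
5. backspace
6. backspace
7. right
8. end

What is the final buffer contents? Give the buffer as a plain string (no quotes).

Answer: HZE

Derivation:
After op 1 (left): buf='HZE' cursor=0
After op 2 (home): buf='HZE' cursor=0
After op 3 (left): buf='HZE' cursor=0
After op 4 (backspace): buf='HZE' cursor=0
After op 5 (backspace): buf='HZE' cursor=0
After op 6 (backspace): buf='HZE' cursor=0
After op 7 (right): buf='HZE' cursor=1
After op 8 (end): buf='HZE' cursor=3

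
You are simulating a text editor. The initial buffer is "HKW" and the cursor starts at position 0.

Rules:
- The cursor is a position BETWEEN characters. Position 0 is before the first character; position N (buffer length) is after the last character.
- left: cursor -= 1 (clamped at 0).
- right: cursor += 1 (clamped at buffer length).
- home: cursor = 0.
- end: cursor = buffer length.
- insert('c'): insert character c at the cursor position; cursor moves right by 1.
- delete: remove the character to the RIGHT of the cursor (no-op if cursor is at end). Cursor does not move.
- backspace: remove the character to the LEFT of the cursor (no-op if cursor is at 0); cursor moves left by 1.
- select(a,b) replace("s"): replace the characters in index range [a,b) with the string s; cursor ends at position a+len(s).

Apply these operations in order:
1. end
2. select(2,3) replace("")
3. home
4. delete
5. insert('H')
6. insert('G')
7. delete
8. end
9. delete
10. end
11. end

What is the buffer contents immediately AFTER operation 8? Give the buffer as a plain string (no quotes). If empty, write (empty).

After op 1 (end): buf='HKW' cursor=3
After op 2 (select(2,3) replace("")): buf='HK' cursor=2
After op 3 (home): buf='HK' cursor=0
After op 4 (delete): buf='K' cursor=0
After op 5 (insert('H')): buf='HK' cursor=1
After op 6 (insert('G')): buf='HGK' cursor=2
After op 7 (delete): buf='HG' cursor=2
After op 8 (end): buf='HG' cursor=2

Answer: HG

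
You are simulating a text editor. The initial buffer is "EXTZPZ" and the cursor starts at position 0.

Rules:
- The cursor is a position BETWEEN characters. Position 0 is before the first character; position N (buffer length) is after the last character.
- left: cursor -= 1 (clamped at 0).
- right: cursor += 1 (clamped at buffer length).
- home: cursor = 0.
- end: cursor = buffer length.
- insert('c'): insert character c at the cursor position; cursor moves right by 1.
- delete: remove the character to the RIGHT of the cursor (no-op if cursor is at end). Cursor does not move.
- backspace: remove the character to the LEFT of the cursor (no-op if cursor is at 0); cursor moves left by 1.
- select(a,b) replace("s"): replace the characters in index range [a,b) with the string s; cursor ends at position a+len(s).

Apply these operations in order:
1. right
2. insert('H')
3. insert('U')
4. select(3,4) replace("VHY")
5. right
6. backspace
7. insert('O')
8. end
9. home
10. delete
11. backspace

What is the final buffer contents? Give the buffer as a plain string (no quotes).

After op 1 (right): buf='EXTZPZ' cursor=1
After op 2 (insert('H')): buf='EHXTZPZ' cursor=2
After op 3 (insert('U')): buf='EHUXTZPZ' cursor=3
After op 4 (select(3,4) replace("VHY")): buf='EHUVHYTZPZ' cursor=6
After op 5 (right): buf='EHUVHYTZPZ' cursor=7
After op 6 (backspace): buf='EHUVHYZPZ' cursor=6
After op 7 (insert('O')): buf='EHUVHYOZPZ' cursor=7
After op 8 (end): buf='EHUVHYOZPZ' cursor=10
After op 9 (home): buf='EHUVHYOZPZ' cursor=0
After op 10 (delete): buf='HUVHYOZPZ' cursor=0
After op 11 (backspace): buf='HUVHYOZPZ' cursor=0

Answer: HUVHYOZPZ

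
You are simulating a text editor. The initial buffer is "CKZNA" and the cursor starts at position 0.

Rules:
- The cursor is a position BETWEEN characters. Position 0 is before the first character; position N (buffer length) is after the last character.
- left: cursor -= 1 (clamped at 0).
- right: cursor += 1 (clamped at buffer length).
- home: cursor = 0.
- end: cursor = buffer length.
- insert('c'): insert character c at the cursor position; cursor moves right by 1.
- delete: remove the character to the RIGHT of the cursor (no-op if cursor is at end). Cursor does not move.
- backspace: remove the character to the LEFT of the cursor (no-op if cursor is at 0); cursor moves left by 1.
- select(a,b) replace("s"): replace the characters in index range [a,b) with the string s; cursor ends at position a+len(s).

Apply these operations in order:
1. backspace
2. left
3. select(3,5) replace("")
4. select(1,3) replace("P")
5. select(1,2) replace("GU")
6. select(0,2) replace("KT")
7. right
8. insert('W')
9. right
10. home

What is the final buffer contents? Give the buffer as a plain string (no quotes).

Answer: KTUW

Derivation:
After op 1 (backspace): buf='CKZNA' cursor=0
After op 2 (left): buf='CKZNA' cursor=0
After op 3 (select(3,5) replace("")): buf='CKZ' cursor=3
After op 4 (select(1,3) replace("P")): buf='CP' cursor=2
After op 5 (select(1,2) replace("GU")): buf='CGU' cursor=3
After op 6 (select(0,2) replace("KT")): buf='KTU' cursor=2
After op 7 (right): buf='KTU' cursor=3
After op 8 (insert('W')): buf='KTUW' cursor=4
After op 9 (right): buf='KTUW' cursor=4
After op 10 (home): buf='KTUW' cursor=0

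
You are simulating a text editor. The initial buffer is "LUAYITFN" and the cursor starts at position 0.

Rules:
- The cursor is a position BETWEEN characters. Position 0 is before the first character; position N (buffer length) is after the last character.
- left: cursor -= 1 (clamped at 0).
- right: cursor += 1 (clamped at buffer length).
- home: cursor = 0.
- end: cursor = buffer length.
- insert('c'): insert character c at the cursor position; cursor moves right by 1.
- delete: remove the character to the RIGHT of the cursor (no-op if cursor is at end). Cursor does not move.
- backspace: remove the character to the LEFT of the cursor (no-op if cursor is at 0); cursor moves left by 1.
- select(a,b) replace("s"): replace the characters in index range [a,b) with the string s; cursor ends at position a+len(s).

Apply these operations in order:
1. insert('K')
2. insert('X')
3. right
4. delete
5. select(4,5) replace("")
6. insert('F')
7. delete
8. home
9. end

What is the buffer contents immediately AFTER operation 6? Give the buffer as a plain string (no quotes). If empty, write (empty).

After op 1 (insert('K')): buf='KLUAYITFN' cursor=1
After op 2 (insert('X')): buf='KXLUAYITFN' cursor=2
After op 3 (right): buf='KXLUAYITFN' cursor=3
After op 4 (delete): buf='KXLAYITFN' cursor=3
After op 5 (select(4,5) replace("")): buf='KXLAITFN' cursor=4
After op 6 (insert('F')): buf='KXLAFITFN' cursor=5

Answer: KXLAFITFN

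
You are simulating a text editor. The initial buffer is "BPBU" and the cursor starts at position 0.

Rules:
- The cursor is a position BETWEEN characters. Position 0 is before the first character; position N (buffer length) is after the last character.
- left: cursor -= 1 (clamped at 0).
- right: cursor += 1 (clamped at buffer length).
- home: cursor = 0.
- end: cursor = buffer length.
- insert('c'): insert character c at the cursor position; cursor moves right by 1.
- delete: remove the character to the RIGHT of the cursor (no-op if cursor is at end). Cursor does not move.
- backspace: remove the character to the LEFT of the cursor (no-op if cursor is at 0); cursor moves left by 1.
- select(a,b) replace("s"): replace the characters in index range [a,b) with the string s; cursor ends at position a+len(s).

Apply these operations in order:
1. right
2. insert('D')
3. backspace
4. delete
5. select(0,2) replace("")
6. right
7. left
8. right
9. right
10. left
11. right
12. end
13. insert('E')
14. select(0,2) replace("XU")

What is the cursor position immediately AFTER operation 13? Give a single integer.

After op 1 (right): buf='BPBU' cursor=1
After op 2 (insert('D')): buf='BDPBU' cursor=2
After op 3 (backspace): buf='BPBU' cursor=1
After op 4 (delete): buf='BBU' cursor=1
After op 5 (select(0,2) replace("")): buf='U' cursor=0
After op 6 (right): buf='U' cursor=1
After op 7 (left): buf='U' cursor=0
After op 8 (right): buf='U' cursor=1
After op 9 (right): buf='U' cursor=1
After op 10 (left): buf='U' cursor=0
After op 11 (right): buf='U' cursor=1
After op 12 (end): buf='U' cursor=1
After op 13 (insert('E')): buf='UE' cursor=2

Answer: 2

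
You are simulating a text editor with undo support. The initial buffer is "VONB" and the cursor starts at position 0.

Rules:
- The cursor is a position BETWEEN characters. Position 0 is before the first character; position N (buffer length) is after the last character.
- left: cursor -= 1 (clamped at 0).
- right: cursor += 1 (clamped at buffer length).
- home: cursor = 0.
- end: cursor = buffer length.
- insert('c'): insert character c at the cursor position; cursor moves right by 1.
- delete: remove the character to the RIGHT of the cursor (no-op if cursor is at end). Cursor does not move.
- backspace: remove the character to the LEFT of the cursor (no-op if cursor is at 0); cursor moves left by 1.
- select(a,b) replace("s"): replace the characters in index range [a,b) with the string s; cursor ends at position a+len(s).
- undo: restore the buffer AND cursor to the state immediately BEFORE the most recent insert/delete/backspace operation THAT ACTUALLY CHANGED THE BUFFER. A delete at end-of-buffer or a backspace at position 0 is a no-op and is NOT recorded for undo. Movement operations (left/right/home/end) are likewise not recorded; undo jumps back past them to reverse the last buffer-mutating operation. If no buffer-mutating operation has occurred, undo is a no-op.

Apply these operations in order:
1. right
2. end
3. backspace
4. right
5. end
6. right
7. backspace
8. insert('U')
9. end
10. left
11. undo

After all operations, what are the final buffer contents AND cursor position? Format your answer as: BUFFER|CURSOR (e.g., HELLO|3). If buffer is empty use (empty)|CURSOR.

Answer: VO|2

Derivation:
After op 1 (right): buf='VONB' cursor=1
After op 2 (end): buf='VONB' cursor=4
After op 3 (backspace): buf='VON' cursor=3
After op 4 (right): buf='VON' cursor=3
After op 5 (end): buf='VON' cursor=3
After op 6 (right): buf='VON' cursor=3
After op 7 (backspace): buf='VO' cursor=2
After op 8 (insert('U')): buf='VOU' cursor=3
After op 9 (end): buf='VOU' cursor=3
After op 10 (left): buf='VOU' cursor=2
After op 11 (undo): buf='VO' cursor=2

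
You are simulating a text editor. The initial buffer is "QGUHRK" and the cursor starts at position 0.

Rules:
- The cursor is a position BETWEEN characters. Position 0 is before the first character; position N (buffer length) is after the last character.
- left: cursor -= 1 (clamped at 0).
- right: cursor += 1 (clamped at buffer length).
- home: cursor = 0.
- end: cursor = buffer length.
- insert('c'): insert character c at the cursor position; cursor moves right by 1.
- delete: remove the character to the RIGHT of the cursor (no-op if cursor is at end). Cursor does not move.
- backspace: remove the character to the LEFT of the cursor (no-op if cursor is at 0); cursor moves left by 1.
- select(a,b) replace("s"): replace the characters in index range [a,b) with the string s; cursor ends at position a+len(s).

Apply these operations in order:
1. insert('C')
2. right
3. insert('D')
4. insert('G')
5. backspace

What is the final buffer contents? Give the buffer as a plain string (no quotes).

Answer: CQDGUHRK

Derivation:
After op 1 (insert('C')): buf='CQGUHRK' cursor=1
After op 2 (right): buf='CQGUHRK' cursor=2
After op 3 (insert('D')): buf='CQDGUHRK' cursor=3
After op 4 (insert('G')): buf='CQDGGUHRK' cursor=4
After op 5 (backspace): buf='CQDGUHRK' cursor=3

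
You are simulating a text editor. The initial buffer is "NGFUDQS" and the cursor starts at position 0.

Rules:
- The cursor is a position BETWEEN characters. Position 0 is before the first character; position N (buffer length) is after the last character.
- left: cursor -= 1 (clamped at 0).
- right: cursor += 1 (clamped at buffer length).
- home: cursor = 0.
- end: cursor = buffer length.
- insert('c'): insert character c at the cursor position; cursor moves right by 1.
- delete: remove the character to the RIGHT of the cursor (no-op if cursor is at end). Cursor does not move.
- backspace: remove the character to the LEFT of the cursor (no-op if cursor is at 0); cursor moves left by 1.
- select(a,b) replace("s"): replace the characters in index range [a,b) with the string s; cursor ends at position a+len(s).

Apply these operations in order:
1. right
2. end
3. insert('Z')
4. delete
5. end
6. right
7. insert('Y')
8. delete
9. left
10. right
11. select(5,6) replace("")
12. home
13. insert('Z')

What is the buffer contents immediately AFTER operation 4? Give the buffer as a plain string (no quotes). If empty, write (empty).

After op 1 (right): buf='NGFUDQS' cursor=1
After op 2 (end): buf='NGFUDQS' cursor=7
After op 3 (insert('Z')): buf='NGFUDQSZ' cursor=8
After op 4 (delete): buf='NGFUDQSZ' cursor=8

Answer: NGFUDQSZ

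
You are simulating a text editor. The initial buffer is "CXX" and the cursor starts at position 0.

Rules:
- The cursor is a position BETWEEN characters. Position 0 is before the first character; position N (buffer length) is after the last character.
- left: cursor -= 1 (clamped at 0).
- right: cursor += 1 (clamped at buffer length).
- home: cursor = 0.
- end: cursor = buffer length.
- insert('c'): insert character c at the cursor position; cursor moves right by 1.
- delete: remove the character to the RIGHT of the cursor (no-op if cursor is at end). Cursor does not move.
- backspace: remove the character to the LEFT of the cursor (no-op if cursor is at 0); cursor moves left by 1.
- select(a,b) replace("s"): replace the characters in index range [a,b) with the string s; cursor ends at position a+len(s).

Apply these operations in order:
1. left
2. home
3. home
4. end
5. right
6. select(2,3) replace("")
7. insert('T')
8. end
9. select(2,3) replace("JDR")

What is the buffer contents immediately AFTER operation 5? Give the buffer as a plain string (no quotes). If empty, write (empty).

After op 1 (left): buf='CXX' cursor=0
After op 2 (home): buf='CXX' cursor=0
After op 3 (home): buf='CXX' cursor=0
After op 4 (end): buf='CXX' cursor=3
After op 5 (right): buf='CXX' cursor=3

Answer: CXX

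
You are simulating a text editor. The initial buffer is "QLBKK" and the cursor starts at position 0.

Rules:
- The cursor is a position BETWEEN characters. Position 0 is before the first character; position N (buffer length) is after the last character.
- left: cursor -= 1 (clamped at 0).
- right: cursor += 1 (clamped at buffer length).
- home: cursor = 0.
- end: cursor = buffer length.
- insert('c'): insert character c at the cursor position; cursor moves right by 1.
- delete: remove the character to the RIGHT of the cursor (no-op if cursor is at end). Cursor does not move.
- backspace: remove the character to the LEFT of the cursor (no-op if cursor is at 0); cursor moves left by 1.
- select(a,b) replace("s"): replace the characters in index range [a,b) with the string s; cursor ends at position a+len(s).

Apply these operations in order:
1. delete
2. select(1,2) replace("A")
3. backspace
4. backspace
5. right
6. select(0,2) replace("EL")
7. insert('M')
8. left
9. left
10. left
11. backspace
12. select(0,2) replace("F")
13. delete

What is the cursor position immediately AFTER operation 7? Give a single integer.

Answer: 3

Derivation:
After op 1 (delete): buf='LBKK' cursor=0
After op 2 (select(1,2) replace("A")): buf='LAKK' cursor=2
After op 3 (backspace): buf='LKK' cursor=1
After op 4 (backspace): buf='KK' cursor=0
After op 5 (right): buf='KK' cursor=1
After op 6 (select(0,2) replace("EL")): buf='EL' cursor=2
After op 7 (insert('M')): buf='ELM' cursor=3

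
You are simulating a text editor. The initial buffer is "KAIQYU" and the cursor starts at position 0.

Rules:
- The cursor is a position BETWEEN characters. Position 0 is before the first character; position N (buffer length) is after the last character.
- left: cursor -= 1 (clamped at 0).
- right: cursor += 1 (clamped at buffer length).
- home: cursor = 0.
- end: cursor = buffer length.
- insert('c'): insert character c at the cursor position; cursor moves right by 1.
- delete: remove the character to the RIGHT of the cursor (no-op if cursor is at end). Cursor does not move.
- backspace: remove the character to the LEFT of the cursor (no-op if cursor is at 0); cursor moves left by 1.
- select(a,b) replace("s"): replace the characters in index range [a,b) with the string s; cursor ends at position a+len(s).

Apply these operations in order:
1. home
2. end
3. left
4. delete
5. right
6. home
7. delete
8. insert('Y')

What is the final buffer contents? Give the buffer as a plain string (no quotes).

Answer: YAIQY

Derivation:
After op 1 (home): buf='KAIQYU' cursor=0
After op 2 (end): buf='KAIQYU' cursor=6
After op 3 (left): buf='KAIQYU' cursor=5
After op 4 (delete): buf='KAIQY' cursor=5
After op 5 (right): buf='KAIQY' cursor=5
After op 6 (home): buf='KAIQY' cursor=0
After op 7 (delete): buf='AIQY' cursor=0
After op 8 (insert('Y')): buf='YAIQY' cursor=1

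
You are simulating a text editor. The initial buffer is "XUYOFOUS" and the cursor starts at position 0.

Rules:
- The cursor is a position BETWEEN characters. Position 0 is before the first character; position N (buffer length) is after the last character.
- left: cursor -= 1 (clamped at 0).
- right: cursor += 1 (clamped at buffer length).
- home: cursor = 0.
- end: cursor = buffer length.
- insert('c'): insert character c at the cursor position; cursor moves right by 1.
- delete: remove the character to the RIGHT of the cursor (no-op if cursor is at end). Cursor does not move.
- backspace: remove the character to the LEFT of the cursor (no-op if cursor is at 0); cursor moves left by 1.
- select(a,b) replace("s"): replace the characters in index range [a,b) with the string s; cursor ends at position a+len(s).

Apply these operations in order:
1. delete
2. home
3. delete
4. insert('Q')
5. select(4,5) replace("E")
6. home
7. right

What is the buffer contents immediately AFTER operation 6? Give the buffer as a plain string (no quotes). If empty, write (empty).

After op 1 (delete): buf='UYOFOUS' cursor=0
After op 2 (home): buf='UYOFOUS' cursor=0
After op 3 (delete): buf='YOFOUS' cursor=0
After op 4 (insert('Q')): buf='QYOFOUS' cursor=1
After op 5 (select(4,5) replace("E")): buf='QYOFEUS' cursor=5
After op 6 (home): buf='QYOFEUS' cursor=0

Answer: QYOFEUS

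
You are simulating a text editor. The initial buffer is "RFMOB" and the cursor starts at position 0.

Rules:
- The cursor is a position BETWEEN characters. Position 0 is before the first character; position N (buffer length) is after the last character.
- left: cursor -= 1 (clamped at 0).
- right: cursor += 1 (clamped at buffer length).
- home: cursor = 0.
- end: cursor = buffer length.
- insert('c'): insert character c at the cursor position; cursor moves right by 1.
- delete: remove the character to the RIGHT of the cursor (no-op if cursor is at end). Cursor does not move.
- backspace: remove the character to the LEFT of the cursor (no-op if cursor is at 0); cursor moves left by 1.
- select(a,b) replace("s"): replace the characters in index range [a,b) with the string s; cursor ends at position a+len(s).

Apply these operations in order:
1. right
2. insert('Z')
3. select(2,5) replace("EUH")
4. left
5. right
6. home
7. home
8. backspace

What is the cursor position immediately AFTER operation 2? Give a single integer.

After op 1 (right): buf='RFMOB' cursor=1
After op 2 (insert('Z')): buf='RZFMOB' cursor=2

Answer: 2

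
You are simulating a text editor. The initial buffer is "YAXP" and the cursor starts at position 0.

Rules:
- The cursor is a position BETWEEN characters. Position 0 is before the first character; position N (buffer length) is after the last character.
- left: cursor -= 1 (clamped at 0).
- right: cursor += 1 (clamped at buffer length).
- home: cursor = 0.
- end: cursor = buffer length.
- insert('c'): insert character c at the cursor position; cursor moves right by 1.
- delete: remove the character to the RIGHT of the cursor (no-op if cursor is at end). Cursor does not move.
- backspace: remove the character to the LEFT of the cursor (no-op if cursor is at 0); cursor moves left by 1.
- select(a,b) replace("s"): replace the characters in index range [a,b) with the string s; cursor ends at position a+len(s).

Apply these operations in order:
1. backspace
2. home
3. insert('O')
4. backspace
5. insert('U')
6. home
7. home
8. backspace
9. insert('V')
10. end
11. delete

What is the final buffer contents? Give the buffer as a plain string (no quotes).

Answer: VUYAXP

Derivation:
After op 1 (backspace): buf='YAXP' cursor=0
After op 2 (home): buf='YAXP' cursor=0
After op 3 (insert('O')): buf='OYAXP' cursor=1
After op 4 (backspace): buf='YAXP' cursor=0
After op 5 (insert('U')): buf='UYAXP' cursor=1
After op 6 (home): buf='UYAXP' cursor=0
After op 7 (home): buf='UYAXP' cursor=0
After op 8 (backspace): buf='UYAXP' cursor=0
After op 9 (insert('V')): buf='VUYAXP' cursor=1
After op 10 (end): buf='VUYAXP' cursor=6
After op 11 (delete): buf='VUYAXP' cursor=6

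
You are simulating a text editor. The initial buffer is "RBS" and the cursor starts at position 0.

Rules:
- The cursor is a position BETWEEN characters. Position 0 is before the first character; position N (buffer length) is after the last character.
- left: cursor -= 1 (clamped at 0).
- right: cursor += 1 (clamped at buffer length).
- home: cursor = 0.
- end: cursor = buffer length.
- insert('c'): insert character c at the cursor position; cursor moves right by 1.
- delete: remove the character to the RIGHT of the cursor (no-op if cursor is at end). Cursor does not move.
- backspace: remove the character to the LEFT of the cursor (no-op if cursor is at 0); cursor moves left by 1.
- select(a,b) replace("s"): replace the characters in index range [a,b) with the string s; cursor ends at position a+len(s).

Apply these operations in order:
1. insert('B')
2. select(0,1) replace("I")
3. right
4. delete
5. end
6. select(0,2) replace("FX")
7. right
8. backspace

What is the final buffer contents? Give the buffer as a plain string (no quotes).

Answer: FX

Derivation:
After op 1 (insert('B')): buf='BRBS' cursor=1
After op 2 (select(0,1) replace("I")): buf='IRBS' cursor=1
After op 3 (right): buf='IRBS' cursor=2
After op 4 (delete): buf='IRS' cursor=2
After op 5 (end): buf='IRS' cursor=3
After op 6 (select(0,2) replace("FX")): buf='FXS' cursor=2
After op 7 (right): buf='FXS' cursor=3
After op 8 (backspace): buf='FX' cursor=2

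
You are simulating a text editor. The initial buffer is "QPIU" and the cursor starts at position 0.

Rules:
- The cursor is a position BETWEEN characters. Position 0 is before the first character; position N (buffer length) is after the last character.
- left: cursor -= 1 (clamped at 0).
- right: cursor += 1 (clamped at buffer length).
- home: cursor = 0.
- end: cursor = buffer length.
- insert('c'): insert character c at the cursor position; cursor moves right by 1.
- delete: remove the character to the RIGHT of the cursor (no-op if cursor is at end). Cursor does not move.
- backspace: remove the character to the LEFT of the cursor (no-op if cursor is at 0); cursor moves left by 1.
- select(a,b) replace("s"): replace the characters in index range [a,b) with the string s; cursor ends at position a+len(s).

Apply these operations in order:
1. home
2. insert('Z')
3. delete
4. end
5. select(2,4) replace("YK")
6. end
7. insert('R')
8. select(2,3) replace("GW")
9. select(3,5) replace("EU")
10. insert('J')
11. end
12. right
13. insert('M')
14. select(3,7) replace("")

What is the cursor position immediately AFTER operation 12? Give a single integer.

Answer: 7

Derivation:
After op 1 (home): buf='QPIU' cursor=0
After op 2 (insert('Z')): buf='ZQPIU' cursor=1
After op 3 (delete): buf='ZPIU' cursor=1
After op 4 (end): buf='ZPIU' cursor=4
After op 5 (select(2,4) replace("YK")): buf='ZPYK' cursor=4
After op 6 (end): buf='ZPYK' cursor=4
After op 7 (insert('R')): buf='ZPYKR' cursor=5
After op 8 (select(2,3) replace("GW")): buf='ZPGWKR' cursor=4
After op 9 (select(3,5) replace("EU")): buf='ZPGEUR' cursor=5
After op 10 (insert('J')): buf='ZPGEUJR' cursor=6
After op 11 (end): buf='ZPGEUJR' cursor=7
After op 12 (right): buf='ZPGEUJR' cursor=7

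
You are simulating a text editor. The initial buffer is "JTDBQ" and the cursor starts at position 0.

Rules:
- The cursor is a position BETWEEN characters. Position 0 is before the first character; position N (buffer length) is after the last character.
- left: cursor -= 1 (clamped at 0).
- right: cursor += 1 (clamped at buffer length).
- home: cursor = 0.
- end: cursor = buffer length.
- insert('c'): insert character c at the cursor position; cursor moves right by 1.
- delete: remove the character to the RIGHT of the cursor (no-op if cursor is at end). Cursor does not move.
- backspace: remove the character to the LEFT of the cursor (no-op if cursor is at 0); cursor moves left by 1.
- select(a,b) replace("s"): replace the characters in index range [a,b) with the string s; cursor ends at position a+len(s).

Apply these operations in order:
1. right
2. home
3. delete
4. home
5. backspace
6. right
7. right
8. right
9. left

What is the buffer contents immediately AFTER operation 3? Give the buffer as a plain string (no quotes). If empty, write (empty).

After op 1 (right): buf='JTDBQ' cursor=1
After op 2 (home): buf='JTDBQ' cursor=0
After op 3 (delete): buf='TDBQ' cursor=0

Answer: TDBQ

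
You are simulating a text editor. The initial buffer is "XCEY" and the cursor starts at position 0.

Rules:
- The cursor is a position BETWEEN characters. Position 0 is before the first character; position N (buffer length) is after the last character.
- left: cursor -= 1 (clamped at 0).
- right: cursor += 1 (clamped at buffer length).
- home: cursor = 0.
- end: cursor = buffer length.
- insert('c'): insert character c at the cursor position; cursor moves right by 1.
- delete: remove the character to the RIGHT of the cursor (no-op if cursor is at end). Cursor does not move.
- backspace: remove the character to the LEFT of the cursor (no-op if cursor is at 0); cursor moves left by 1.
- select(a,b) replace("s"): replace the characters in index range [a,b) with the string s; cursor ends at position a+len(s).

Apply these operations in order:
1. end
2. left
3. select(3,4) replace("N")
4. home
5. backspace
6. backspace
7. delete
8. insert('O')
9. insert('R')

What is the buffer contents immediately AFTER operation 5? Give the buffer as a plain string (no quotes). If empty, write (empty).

Answer: XCEN

Derivation:
After op 1 (end): buf='XCEY' cursor=4
After op 2 (left): buf='XCEY' cursor=3
After op 3 (select(3,4) replace("N")): buf='XCEN' cursor=4
After op 4 (home): buf='XCEN' cursor=0
After op 5 (backspace): buf='XCEN' cursor=0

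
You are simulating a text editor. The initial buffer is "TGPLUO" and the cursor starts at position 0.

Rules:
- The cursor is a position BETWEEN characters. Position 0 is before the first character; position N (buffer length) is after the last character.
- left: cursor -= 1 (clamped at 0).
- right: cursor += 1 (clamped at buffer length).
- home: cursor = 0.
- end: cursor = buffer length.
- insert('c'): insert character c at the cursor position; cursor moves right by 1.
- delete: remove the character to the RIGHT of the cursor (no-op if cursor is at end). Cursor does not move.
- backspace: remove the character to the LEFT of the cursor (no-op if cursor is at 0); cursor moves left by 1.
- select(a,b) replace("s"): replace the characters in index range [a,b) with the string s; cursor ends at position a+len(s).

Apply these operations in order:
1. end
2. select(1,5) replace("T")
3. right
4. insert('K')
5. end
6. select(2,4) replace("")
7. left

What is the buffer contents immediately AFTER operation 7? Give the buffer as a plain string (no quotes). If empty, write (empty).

After op 1 (end): buf='TGPLUO' cursor=6
After op 2 (select(1,5) replace("T")): buf='TTO' cursor=2
After op 3 (right): buf='TTO' cursor=3
After op 4 (insert('K')): buf='TTOK' cursor=4
After op 5 (end): buf='TTOK' cursor=4
After op 6 (select(2,4) replace("")): buf='TT' cursor=2
After op 7 (left): buf='TT' cursor=1

Answer: TT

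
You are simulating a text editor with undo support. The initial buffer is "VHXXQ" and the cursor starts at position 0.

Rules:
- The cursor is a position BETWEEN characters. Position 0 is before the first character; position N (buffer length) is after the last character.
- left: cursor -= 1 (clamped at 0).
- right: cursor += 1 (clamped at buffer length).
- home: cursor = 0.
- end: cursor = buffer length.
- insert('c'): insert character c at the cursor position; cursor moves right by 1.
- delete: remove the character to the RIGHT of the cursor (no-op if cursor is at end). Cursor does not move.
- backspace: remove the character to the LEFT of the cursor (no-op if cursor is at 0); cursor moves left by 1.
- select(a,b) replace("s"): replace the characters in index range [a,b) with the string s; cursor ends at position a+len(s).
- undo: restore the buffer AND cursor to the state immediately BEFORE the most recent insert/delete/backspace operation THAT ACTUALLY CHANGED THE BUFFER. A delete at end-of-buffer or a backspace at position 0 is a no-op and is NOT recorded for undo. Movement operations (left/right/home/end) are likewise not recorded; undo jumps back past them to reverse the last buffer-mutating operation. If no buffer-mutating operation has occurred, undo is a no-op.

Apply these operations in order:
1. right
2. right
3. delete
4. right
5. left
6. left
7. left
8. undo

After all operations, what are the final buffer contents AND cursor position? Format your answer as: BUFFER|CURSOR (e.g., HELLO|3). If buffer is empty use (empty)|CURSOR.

Answer: VHXXQ|2

Derivation:
After op 1 (right): buf='VHXXQ' cursor=1
After op 2 (right): buf='VHXXQ' cursor=2
After op 3 (delete): buf='VHXQ' cursor=2
After op 4 (right): buf='VHXQ' cursor=3
After op 5 (left): buf='VHXQ' cursor=2
After op 6 (left): buf='VHXQ' cursor=1
After op 7 (left): buf='VHXQ' cursor=0
After op 8 (undo): buf='VHXXQ' cursor=2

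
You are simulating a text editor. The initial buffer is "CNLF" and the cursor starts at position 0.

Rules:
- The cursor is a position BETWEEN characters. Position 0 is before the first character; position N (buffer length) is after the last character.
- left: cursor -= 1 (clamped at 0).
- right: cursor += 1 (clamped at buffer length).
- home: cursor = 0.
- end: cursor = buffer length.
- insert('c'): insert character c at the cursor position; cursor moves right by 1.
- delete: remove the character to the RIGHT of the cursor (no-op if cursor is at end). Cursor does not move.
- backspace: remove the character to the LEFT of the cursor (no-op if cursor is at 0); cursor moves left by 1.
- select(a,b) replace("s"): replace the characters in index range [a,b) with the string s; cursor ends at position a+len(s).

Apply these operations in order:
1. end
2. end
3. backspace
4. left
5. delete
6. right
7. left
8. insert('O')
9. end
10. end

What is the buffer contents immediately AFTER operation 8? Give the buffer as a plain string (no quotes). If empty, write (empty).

Answer: CON

Derivation:
After op 1 (end): buf='CNLF' cursor=4
After op 2 (end): buf='CNLF' cursor=4
After op 3 (backspace): buf='CNL' cursor=3
After op 4 (left): buf='CNL' cursor=2
After op 5 (delete): buf='CN' cursor=2
After op 6 (right): buf='CN' cursor=2
After op 7 (left): buf='CN' cursor=1
After op 8 (insert('O')): buf='CON' cursor=2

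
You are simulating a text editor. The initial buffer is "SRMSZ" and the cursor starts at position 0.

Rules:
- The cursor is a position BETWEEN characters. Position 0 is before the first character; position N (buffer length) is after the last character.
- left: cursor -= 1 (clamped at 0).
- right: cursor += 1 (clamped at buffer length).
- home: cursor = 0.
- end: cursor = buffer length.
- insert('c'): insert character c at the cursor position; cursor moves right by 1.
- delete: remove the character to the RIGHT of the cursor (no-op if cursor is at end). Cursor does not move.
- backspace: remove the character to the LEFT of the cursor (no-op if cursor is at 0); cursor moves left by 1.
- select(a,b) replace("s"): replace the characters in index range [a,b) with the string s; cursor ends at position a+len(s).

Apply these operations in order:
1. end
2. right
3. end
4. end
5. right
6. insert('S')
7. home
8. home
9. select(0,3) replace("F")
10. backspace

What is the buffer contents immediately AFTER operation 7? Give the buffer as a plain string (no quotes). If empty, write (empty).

Answer: SRMSZS

Derivation:
After op 1 (end): buf='SRMSZ' cursor=5
After op 2 (right): buf='SRMSZ' cursor=5
After op 3 (end): buf='SRMSZ' cursor=5
After op 4 (end): buf='SRMSZ' cursor=5
After op 5 (right): buf='SRMSZ' cursor=5
After op 6 (insert('S')): buf='SRMSZS' cursor=6
After op 7 (home): buf='SRMSZS' cursor=0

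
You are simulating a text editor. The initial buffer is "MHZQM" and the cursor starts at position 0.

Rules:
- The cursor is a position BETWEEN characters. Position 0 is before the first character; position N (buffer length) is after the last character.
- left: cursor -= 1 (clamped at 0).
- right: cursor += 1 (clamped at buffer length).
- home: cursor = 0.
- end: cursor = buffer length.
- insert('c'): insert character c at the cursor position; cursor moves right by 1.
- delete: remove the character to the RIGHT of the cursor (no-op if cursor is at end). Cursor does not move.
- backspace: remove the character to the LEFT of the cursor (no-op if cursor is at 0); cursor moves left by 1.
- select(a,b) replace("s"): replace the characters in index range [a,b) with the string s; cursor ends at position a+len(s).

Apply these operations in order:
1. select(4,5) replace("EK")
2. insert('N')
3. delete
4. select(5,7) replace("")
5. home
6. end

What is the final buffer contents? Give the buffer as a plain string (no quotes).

After op 1 (select(4,5) replace("EK")): buf='MHZQEK' cursor=6
After op 2 (insert('N')): buf='MHZQEKN' cursor=7
After op 3 (delete): buf='MHZQEKN' cursor=7
After op 4 (select(5,7) replace("")): buf='MHZQE' cursor=5
After op 5 (home): buf='MHZQE' cursor=0
After op 6 (end): buf='MHZQE' cursor=5

Answer: MHZQE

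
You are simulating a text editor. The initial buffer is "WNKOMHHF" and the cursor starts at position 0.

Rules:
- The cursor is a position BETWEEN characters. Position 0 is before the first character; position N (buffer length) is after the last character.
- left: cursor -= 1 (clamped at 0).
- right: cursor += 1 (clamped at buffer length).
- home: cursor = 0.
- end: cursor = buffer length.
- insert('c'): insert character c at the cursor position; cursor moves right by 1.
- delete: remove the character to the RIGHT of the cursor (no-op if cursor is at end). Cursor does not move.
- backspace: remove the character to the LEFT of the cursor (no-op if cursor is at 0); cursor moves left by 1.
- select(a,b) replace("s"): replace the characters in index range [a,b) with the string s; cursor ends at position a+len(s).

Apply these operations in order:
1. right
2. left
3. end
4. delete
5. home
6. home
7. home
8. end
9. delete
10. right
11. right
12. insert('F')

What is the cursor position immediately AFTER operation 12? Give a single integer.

Answer: 9

Derivation:
After op 1 (right): buf='WNKOMHHF' cursor=1
After op 2 (left): buf='WNKOMHHF' cursor=0
After op 3 (end): buf='WNKOMHHF' cursor=8
After op 4 (delete): buf='WNKOMHHF' cursor=8
After op 5 (home): buf='WNKOMHHF' cursor=0
After op 6 (home): buf='WNKOMHHF' cursor=0
After op 7 (home): buf='WNKOMHHF' cursor=0
After op 8 (end): buf='WNKOMHHF' cursor=8
After op 9 (delete): buf='WNKOMHHF' cursor=8
After op 10 (right): buf='WNKOMHHF' cursor=8
After op 11 (right): buf='WNKOMHHF' cursor=8
After op 12 (insert('F')): buf='WNKOMHHFF' cursor=9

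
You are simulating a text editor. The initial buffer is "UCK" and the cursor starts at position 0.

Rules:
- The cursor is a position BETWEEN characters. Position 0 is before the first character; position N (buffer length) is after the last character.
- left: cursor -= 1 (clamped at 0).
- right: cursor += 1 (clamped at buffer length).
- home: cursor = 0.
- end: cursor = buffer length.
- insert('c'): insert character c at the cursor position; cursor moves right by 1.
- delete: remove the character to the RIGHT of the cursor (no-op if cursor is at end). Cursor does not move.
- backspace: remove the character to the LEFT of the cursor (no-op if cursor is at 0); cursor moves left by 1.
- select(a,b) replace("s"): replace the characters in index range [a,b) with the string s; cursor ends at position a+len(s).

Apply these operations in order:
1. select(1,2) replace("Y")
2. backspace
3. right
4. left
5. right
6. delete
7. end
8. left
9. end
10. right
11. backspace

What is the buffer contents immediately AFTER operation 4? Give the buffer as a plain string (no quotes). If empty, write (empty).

After op 1 (select(1,2) replace("Y")): buf='UYK' cursor=2
After op 2 (backspace): buf='UK' cursor=1
After op 3 (right): buf='UK' cursor=2
After op 4 (left): buf='UK' cursor=1

Answer: UK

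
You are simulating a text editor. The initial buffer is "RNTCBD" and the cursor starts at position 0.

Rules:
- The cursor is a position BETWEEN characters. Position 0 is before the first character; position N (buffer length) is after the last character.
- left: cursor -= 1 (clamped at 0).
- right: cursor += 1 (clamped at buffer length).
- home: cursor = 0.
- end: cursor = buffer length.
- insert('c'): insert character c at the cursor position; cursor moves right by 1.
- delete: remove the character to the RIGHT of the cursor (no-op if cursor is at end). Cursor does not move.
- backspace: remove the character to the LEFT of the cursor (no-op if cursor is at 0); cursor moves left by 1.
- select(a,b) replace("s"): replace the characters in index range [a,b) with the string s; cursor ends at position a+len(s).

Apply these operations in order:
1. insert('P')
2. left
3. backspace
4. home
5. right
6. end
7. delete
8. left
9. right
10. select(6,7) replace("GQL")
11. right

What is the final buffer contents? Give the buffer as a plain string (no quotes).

After op 1 (insert('P')): buf='PRNTCBD' cursor=1
After op 2 (left): buf='PRNTCBD' cursor=0
After op 3 (backspace): buf='PRNTCBD' cursor=0
After op 4 (home): buf='PRNTCBD' cursor=0
After op 5 (right): buf='PRNTCBD' cursor=1
After op 6 (end): buf='PRNTCBD' cursor=7
After op 7 (delete): buf='PRNTCBD' cursor=7
After op 8 (left): buf='PRNTCBD' cursor=6
After op 9 (right): buf='PRNTCBD' cursor=7
After op 10 (select(6,7) replace("GQL")): buf='PRNTCBGQL' cursor=9
After op 11 (right): buf='PRNTCBGQL' cursor=9

Answer: PRNTCBGQL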